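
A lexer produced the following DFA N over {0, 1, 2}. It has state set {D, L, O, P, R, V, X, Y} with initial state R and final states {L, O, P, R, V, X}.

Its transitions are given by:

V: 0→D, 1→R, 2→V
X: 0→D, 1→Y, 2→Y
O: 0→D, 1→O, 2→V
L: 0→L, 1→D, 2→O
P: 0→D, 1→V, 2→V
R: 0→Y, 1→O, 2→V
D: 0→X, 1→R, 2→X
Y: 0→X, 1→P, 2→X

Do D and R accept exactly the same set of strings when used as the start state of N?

No

Reachable states from the start: {D,O,P,R,V,X,Y}. Unreachable: {L} — drop them.
Start with accepting vs non-accepting: {O,P,R,V,X} | {D,Y}.
On input 1, block {O,P,R,V,X} splits into {O,P,R,V} and {X}.
Stable partition: {O,P,R,V} | {D,Y} | {X} — 3 equivalence classes.
D and R end up in different blocks, so they are distinguishable. For instance, the string 'ε' is accepted from only R.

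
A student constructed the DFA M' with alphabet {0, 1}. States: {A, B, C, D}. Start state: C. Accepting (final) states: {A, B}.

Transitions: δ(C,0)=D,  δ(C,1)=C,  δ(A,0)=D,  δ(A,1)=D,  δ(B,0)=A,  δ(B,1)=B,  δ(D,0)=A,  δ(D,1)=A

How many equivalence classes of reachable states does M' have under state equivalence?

3

Reachable states from the start: {A,C,D}. Unreachable: {B} — drop them.
P0 = {A} | {C,D}.
On input 0, block {C,D} splits into {C} and {D}.
No further refinement is possible. Final partition (3 blocks): {A} | {C} | {D}.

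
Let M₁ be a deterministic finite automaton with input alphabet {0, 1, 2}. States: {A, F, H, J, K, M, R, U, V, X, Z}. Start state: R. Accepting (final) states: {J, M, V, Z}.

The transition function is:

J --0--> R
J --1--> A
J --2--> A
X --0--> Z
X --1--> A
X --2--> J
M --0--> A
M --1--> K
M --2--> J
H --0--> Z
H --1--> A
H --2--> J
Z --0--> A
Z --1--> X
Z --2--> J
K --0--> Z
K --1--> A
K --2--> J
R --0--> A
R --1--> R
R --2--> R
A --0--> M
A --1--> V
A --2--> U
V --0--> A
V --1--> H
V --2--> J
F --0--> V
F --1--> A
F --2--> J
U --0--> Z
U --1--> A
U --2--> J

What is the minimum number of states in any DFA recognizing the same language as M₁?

5

Reachable states from the start: {A,H,J,K,M,R,U,V,X,Z}. Unreachable: {F} — drop them.
P0 = {J,M,V,Z} | {A,H,K,R,U,X}.
Refine {J,M,V,Z} on symbol 2: members go to different blocks, giving {M,V,Z} and {J}.
Split {A,H,K,R,U,X} by δ(·,0) → {A,H,K,U,X} and {R}.
On input 1, block {A,H,K,U,X} splits into {H,K,U,X} and {A}.
Stable partition: {M,V,Z} | {H,K,U,X} | {J} | {R} | {A} — 5 equivalence classes.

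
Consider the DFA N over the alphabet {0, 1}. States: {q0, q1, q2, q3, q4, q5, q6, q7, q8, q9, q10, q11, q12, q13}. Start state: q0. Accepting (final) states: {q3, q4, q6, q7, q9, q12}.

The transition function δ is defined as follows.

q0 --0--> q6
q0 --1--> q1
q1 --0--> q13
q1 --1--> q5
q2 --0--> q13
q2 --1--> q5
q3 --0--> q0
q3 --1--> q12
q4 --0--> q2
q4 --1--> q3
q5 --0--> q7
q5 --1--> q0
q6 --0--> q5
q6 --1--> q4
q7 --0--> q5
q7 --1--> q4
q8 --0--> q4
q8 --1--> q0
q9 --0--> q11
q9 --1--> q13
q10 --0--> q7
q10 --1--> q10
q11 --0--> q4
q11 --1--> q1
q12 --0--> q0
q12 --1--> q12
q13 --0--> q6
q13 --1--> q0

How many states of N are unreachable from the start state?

No path from q0 leads to q8, q9, q10, q11; the other 10 states are all reachable.

4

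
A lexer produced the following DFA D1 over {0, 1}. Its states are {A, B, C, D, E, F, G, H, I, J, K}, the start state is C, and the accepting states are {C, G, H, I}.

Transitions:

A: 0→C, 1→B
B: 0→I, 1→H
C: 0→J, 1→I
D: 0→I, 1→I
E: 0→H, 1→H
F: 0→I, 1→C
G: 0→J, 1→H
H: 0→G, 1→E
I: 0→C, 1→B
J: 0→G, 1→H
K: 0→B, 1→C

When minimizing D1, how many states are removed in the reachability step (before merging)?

4

No path from C leads to A, D, F, K; the other 7 states are all reachable.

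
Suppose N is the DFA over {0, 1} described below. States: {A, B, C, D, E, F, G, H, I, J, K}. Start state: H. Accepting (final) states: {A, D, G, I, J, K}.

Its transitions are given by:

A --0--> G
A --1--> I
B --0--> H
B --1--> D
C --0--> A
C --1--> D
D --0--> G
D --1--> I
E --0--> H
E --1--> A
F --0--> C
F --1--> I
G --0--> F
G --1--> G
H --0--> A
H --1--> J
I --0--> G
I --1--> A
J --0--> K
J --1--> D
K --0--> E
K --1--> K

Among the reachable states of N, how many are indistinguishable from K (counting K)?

States {B} cannot be reached from the start state, so discard them.
Start with accepting vs non-accepting: {A,D,G,I,J,K} | {C,E,F,H}.
On input 0, block {A,D,G,I,J,K} splits into {A,D,I,J} and {G,K}.
Split {C,E,F,H} by δ(·,0) → {C,H} and {E,F}.
No further refinement is possible. Final partition (4 blocks): {A,D,I,J} | {C,H} | {G,K} | {E,F}.
State K belongs to the block {G,K}, which has 2 states.

2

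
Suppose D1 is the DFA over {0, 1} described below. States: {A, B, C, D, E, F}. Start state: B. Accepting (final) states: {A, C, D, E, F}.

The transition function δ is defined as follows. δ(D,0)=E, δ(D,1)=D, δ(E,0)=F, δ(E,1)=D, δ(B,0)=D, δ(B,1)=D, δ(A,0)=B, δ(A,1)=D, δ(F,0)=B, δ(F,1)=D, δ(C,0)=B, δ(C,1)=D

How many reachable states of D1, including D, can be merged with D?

First remove the unreachable states {A,C}; 4 states remain.
Start with accepting vs non-accepting: {D,E,F} | {B}.
Split {D,E,F} by δ(·,0) → {D,E} and {F}.
Refine {D,E} on symbol 0: members go to different blocks, giving {D} and {E}.
The partition is now stable with 4 blocks: {D} | {B} | {F} | {E}.
State D belongs to the block {D}, which has 1 states.

1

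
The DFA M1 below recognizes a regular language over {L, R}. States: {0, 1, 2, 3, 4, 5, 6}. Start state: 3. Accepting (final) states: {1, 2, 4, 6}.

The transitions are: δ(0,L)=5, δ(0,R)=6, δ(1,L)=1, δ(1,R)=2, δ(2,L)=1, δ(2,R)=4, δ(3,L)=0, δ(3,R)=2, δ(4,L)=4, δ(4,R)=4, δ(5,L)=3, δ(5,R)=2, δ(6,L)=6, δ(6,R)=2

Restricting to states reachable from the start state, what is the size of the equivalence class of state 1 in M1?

Every state is reachable, so we keep all 7.
Start with accepting vs non-accepting: {1,2,4,6} | {0,3,5}.
The partition is now stable with 2 blocks: {1,2,4,6} | {0,3,5}.
The equivalence class containing 1 is {1,2,4,6}, of size 4.

4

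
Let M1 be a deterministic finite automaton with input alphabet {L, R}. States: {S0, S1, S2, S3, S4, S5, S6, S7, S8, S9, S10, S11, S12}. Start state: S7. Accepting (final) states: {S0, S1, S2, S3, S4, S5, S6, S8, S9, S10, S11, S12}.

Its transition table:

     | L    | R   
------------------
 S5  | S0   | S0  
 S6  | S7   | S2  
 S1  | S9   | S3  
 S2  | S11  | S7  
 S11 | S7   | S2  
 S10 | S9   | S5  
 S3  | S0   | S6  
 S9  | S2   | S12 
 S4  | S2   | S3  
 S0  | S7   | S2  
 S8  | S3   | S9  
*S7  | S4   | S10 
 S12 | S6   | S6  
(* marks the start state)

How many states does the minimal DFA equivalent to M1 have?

6

Reachable states from the start: {S0,S2,S3,S4,S5,S6,S7,S9,S10,S11,S12}. Unreachable: {S1,S8} — drop them.
P0 = {S0,S2,S3,S4,S5,S6,S9,S10,S11,S12} | {S7}.
On input L, block {S0,S2,S3,S4,S5,S6,S9,S10,S11,S12} splits into {S2,S3,S4,S5,S9,S10,S12} and {S0,S6,S11}.
On input L, block {S2,S3,S4,S5,S9,S10,S12} splits into {S2,S3,S5,S12} and {S4,S9,S10}.
Refine {S2,S3,S5,S12} on symbol R: members go to different blocks, giving {S3,S5,S12} and {S2}.
Refine {S4,S9,S10} on symbol L: members go to different blocks, giving {S4,S9} and {S10}.
The partition is now stable with 6 blocks: {S3,S5,S12} | {S7} | {S0,S6,S11} | {S4,S9} | {S2} | {S10}.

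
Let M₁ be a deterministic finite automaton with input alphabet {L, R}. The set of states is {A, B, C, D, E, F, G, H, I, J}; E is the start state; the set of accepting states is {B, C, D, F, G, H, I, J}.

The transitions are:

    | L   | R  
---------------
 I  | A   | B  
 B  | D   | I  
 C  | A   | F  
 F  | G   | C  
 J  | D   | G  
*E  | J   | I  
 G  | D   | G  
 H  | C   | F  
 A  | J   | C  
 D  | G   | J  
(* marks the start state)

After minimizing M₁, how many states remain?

4

States {H} cannot be reached from the start state, so discard them.
P0 = {B,C,D,F,G,I,J} | {A,E}.
On input L, block {B,C,D,F,G,I,J} splits into {B,D,F,G,J} and {C,I}.
On input R, block {B,D,F,G,J} splits into {D,G,J} and {B,F}.
The partition is now stable with 4 blocks: {D,G,J} | {A,E} | {C,I} | {B,F}.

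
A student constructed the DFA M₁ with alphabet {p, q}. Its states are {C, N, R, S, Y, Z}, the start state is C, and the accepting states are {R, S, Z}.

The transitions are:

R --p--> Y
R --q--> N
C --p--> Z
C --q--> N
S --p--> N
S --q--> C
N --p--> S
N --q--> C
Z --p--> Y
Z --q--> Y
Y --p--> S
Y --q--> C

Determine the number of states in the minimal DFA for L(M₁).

Reachable states from the start: {C,N,S,Y,Z}. Unreachable: {R} — drop them.
Initial partition by acceptance: {S,Z} | {C,N,Y}.
Stable partition: {S,Z} | {C,N,Y} — 2 equivalence classes.

2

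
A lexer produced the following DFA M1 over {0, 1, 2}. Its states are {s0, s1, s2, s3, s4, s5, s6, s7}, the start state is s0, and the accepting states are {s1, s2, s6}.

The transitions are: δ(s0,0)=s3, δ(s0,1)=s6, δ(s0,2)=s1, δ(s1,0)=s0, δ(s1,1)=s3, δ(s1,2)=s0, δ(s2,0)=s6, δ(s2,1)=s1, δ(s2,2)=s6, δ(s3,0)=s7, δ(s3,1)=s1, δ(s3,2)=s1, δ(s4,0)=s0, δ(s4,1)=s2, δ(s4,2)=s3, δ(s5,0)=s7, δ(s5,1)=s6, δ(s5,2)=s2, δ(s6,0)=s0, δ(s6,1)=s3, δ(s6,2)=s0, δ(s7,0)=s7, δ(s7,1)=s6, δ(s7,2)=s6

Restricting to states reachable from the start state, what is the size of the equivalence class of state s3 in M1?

3

First remove the unreachable states {s2,s4,s5}; 5 states remain.
P0 = {s1,s6} | {s0,s3,s7}.
The partition is now stable with 2 blocks: {s1,s6} | {s0,s3,s7}.
State s3 belongs to the block {s0,s3,s7}, which has 3 states.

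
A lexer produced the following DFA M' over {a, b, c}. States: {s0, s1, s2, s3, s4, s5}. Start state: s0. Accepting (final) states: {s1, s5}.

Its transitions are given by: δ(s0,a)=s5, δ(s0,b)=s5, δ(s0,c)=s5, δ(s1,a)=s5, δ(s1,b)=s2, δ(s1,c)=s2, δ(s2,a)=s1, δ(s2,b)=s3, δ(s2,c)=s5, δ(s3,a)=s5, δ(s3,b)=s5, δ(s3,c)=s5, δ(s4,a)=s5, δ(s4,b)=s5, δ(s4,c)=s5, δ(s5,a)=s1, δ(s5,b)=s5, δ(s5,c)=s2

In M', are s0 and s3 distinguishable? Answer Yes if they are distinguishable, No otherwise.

Reachable states from the start: {s0,s1,s2,s3,s5}. Unreachable: {s4} — drop them.
Start with accepting vs non-accepting: {s1,s5} | {s0,s2,s3}.
On input b, block {s1,s5} splits into {s1} and {s5}.
Refine {s0,s2,s3} on symbol a: members go to different blocks, giving {s0,s3} and {s2}.
Stable partition: {s1} | {s0,s3} | {s5} | {s2} — 4 equivalence classes.
s0 and s3 lie in the same block of the stable partition, so they are equivalent — no string distinguishes them.

No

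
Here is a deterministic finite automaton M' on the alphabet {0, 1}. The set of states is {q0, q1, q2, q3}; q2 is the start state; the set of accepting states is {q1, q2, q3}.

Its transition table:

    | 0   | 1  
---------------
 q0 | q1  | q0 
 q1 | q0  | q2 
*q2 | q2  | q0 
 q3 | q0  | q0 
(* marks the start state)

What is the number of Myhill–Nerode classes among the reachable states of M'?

3

Reachable states from the start: {q0,q1,q2}. Unreachable: {q3} — drop them.
P0 = {q1,q2} | {q0}.
Split {q1,q2} by δ(·,0) → {q1} and {q2}.
The partition is now stable with 3 blocks: {q1} | {q0} | {q2}.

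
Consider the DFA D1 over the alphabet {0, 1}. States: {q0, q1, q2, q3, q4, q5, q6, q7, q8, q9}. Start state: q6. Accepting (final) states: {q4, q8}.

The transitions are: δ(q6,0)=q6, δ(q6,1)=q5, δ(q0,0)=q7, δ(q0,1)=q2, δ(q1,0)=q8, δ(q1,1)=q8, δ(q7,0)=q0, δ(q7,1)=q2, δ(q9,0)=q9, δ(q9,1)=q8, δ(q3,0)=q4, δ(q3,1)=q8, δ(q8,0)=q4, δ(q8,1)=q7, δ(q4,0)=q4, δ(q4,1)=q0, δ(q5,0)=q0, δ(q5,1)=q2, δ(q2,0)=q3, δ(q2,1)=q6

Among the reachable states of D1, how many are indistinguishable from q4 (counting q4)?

First remove the unreachable states {q1,q9}; 8 states remain.
Start with accepting vs non-accepting: {q4,q8} | {q0,q2,q3,q5,q6,q7}.
Refine {q0,q2,q3,q5,q6,q7} on symbol 0: members go to different blocks, giving {q0,q2,q5,q6,q7} and {q3}.
Split {q0,q2,q5,q6,q7} by δ(·,0) → {q0,q5,q6,q7} and {q2}.
Refine {q0,q5,q6,q7} on symbol 1: members go to different blocks, giving {q0,q5,q7} and {q6}.
The partition is now stable with 5 blocks: {q4,q8} | {q0,q5,q7} | {q3} | {q2} | {q6}.
State q4 belongs to the block {q4,q8}, which has 2 states.

2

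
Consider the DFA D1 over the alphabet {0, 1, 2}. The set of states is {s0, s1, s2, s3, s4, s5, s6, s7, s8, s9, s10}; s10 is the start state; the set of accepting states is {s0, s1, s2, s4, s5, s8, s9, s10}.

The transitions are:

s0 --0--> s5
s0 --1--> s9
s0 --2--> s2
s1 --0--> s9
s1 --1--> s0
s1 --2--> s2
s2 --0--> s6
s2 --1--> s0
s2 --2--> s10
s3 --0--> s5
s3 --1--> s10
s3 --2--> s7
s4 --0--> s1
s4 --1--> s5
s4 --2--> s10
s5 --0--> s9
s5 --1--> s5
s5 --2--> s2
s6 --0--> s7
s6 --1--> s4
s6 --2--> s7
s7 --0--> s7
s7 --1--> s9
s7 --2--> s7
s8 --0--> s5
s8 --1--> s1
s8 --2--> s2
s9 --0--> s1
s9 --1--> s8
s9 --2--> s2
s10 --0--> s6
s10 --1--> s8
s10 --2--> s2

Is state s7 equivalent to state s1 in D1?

No

States {s3} cannot be reached from the start state, so discard them.
P0 = {s0,s1,s2,s4,s5,s8,s9,s10} | {s6,s7}.
Refine {s0,s1,s2,s4,s5,s8,s9,s10} on symbol 0: members go to different blocks, giving {s0,s1,s4,s5,s8,s9} and {s2,s10}.
Stable partition: {s0,s1,s4,s5,s8,s9} | {s6,s7} | {s2,s10} — 3 equivalence classes.
s7 and s1 end up in different blocks, so they are distinguishable. For instance, the string 'ε' is accepted from only s1.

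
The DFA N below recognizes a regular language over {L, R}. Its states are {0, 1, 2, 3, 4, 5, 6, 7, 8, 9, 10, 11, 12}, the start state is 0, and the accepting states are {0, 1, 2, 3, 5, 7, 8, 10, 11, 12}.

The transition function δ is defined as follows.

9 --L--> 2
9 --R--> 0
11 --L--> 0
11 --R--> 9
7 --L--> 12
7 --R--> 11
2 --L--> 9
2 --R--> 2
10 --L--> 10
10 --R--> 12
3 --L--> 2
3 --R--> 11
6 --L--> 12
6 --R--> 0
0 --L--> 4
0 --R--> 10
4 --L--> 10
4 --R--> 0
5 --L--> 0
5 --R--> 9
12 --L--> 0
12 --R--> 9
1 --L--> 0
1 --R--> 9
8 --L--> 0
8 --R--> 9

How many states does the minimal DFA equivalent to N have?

6

Reachable states from the start: {0,2,4,9,10,12}. Unreachable: {1,3,5,6,7,8,11} — drop them.
Initial partition by acceptance: {0,2,10,12} | {4,9}.
Refine {0,2,10,12} on symbol L: members go to different blocks, giving {0,2} and {10,12}.
Split {0,2} by δ(·,R) → {0} and {2}.
Refine {4,9} on symbol L: members go to different blocks, giving {4} and {9}.
Split {10,12} by δ(·,L) → {10} and {12}.
The partition is now stable with 6 blocks: {0} | {4} | {10} | {2} | {9} | {12}.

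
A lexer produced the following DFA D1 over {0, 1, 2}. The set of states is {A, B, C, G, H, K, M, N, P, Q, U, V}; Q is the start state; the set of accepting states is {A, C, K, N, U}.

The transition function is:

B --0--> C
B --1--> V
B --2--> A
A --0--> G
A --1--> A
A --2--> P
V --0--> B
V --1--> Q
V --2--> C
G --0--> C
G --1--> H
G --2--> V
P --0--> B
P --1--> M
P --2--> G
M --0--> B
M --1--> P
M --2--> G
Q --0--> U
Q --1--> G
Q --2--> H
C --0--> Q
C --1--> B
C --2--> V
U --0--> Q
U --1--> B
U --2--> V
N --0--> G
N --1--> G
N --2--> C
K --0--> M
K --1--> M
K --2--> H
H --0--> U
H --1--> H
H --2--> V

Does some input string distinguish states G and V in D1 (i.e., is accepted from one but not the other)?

Yes

First remove the unreachable states {K,N}; 10 states remain.
Initial partition by acceptance: {A,C,U} | {B,G,H,M,P,Q,V}.
On input 1, block {A,C,U} splits into {C,U} and {A}.
Refine {B,G,H,M,P,Q,V} on symbol 0: members go to different blocks, giving {B,G,H,Q} and {M,P,V}.
Split {B,G,H,Q} by δ(·,1) → {G,H,Q} and {B}.
Refine {G,H,Q} on symbol 2: members go to different blocks, giving {G,H} and {Q}.
Split {M,P,V} by δ(·,1) → {M,P} and {V}.
No further refinement is possible. Final partition (7 blocks): {C,U} | {G,H} | {A} | {M,P} | {B} | {Q} | {V}.
G and V end up in different blocks, so they are distinguishable. For instance, the string '0' is accepted from only G.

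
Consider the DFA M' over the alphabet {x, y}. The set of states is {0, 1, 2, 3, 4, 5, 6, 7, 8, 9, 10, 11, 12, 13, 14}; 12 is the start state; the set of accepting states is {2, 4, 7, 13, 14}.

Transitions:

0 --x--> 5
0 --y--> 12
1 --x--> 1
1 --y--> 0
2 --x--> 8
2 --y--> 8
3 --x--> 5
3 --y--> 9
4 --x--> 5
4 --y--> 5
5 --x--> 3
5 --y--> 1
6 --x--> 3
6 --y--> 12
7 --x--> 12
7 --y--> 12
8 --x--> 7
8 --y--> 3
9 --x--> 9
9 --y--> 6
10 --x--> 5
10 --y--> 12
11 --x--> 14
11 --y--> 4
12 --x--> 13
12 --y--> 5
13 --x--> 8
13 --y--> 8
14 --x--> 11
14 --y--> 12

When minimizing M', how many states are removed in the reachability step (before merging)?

5

No path from 12 leads to 2, 4, 10, 11, 14; the other 10 states are all reachable.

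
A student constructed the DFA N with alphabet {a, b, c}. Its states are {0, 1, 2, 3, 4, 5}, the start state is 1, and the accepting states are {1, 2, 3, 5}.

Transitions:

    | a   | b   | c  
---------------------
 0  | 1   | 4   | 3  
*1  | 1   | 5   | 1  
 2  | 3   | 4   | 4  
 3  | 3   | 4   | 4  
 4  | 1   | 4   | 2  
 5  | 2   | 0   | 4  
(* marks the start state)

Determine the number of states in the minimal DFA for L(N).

Every state is reachable, so we keep all 6.
Initial partition by acceptance: {1,2,3,5} | {0,4}.
On input b, block {1,2,3,5} splits into {2,3,5} and {1}.
The partition is now stable with 3 blocks: {2,3,5} | {0,4} | {1}.

3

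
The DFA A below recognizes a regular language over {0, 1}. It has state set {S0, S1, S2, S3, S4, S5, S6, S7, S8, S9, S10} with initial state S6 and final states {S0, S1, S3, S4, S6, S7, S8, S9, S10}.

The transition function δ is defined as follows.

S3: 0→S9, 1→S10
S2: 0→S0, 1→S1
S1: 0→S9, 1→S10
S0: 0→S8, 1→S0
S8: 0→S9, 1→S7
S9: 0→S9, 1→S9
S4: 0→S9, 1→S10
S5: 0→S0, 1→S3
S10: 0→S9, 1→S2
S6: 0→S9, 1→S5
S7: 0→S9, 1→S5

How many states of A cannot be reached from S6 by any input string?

1

Starting at S6 and following transitions, the reachable set is {S0, S1, S2, S3, S5, S6, S7, S8, S9, S10}. That leaves S4 unreachable — 1 in total.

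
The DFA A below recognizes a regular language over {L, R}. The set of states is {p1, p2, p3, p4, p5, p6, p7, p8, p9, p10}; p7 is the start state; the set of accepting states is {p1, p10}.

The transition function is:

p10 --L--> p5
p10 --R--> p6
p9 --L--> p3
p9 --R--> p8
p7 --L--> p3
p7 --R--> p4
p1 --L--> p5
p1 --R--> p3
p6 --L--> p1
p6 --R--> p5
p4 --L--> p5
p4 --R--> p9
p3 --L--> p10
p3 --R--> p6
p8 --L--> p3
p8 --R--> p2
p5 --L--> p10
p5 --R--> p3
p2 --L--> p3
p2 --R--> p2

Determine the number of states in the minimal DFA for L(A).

3

All states are reachable from the start state.
Start with accepting vs non-accepting: {p1,p10} | {p2,p3,p4,p5,p6,p7,p8,p9}.
Refine {p2,p3,p4,p5,p6,p7,p8,p9} on symbol L: members go to different blocks, giving {p2,p4,p7,p8,p9} and {p3,p5,p6}.
The partition is now stable with 3 blocks: {p1,p10} | {p2,p4,p7,p8,p9} | {p3,p5,p6}.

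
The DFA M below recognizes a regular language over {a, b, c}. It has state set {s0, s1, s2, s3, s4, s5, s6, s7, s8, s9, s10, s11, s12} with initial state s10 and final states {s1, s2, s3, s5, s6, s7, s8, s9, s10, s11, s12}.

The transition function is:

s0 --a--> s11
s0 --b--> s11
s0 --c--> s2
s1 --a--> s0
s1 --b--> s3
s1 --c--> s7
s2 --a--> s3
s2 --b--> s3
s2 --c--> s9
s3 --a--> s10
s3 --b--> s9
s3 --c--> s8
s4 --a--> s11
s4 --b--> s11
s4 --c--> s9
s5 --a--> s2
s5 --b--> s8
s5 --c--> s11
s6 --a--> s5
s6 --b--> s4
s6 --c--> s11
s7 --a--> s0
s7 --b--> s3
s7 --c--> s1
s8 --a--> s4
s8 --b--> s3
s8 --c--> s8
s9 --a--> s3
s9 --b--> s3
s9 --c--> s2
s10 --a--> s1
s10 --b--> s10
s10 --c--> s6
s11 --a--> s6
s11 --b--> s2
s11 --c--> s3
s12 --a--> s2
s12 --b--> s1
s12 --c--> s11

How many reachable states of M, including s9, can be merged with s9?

First remove the unreachable states {s12}; 12 states remain.
Start with accepting vs non-accepting: {s1,s2,s3,s5,s6,s7,s8,s9,s10,s11} | {s0,s4}.
On input a, block {s1,s2,s3,s5,s6,s7,s8,s9,s10,s11} splits into {s2,s3,s5,s6,s9,s10,s11} and {s1,s7,s8}.
On input a, block {s2,s3,s5,s6,s9,s10,s11} splits into {s2,s3,s5,s6,s9,s11} and {s10}.
Refine {s2,s3,s5,s6,s9,s11} on symbol a: members go to different blocks, giving {s2,s5,s6,s9,s11} and {s3}.
Refine {s2,s5,s6,s9,s11} on symbol a: members go to different blocks, giving {s5,s6,s11} and {s2,s9}.
Split {s5,s6,s11} by δ(·,a) → {s6,s11} and {s5}.
Refine {s6,s11} on symbol a: members go to different blocks, giving {s6} and {s11}.
The partition is now stable with 8 blocks: {s6} | {s0,s4} | {s1,s7,s8} | {s10} | {s3} | {s2,s9} | {s5} | {s11}.
State s9 belongs to the block {s2,s9}, which has 2 states.

2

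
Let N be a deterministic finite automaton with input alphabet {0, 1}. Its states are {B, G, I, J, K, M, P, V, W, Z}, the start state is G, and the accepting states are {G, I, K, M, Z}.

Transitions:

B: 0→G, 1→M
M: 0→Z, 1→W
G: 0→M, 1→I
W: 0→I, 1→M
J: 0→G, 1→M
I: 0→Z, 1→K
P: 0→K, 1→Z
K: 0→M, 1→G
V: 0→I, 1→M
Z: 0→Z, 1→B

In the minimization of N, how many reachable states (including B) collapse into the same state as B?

2

First remove the unreachable states {J,P,V}; 7 states remain.
Start with accepting vs non-accepting: {G,I,K,M,Z} | {B,W}.
Split {G,I,K,M,Z} by δ(·,1) → {G,I,K} and {M,Z}.
Stable partition: {G,I,K} | {B,W} | {M,Z} — 3 equivalence classes.
The equivalence class containing B is {B,W}, of size 2.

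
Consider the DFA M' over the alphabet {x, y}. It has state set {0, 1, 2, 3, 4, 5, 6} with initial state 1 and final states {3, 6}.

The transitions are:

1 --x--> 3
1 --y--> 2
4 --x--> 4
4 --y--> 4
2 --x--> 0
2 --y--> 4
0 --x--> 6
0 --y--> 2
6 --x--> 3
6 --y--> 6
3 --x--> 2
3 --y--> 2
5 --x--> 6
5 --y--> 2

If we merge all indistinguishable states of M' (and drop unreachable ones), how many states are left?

States {5} cannot be reached from the start state, so discard them.
Start with accepting vs non-accepting: {3,6} | {0,1,2,4}.
Refine {3,6} on symbol x: members go to different blocks, giving {3} and {6}.
On input x, block {0,1,2,4} splits into {2,4} and {0} and {1}.
Split {2,4} by δ(·,x) → {2} and {4}.
The partition is now stable with 6 blocks: {3} | {2} | {6} | {0} | {1} | {4}.

6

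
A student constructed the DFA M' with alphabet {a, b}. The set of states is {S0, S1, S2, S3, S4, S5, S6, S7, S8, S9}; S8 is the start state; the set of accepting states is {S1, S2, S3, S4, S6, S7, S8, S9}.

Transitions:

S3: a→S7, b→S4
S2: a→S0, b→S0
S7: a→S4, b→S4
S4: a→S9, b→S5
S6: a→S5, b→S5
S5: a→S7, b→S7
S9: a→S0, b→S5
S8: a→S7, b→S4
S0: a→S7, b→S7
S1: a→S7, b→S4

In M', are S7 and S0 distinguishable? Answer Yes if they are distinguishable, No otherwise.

Yes

States {S1,S2,S3,S6} cannot be reached from the start state, so discard them.
Start with accepting vs non-accepting: {S4,S7,S8,S9} | {S0,S5}.
Split {S4,S7,S8,S9} by δ(·,a) → {S4,S7,S8} and {S9}.
Refine {S4,S7,S8} on symbol a: members go to different blocks, giving {S7,S8} and {S4}.
Refine {S7,S8} on symbol a: members go to different blocks, giving {S7} and {S8}.
Stable partition: {S7} | {S0,S5} | {S9} | {S4} | {S8} — 5 equivalence classes.
S7 and S0 end up in different blocks, so they are distinguishable. For instance, the string 'ε' is accepted from only S7.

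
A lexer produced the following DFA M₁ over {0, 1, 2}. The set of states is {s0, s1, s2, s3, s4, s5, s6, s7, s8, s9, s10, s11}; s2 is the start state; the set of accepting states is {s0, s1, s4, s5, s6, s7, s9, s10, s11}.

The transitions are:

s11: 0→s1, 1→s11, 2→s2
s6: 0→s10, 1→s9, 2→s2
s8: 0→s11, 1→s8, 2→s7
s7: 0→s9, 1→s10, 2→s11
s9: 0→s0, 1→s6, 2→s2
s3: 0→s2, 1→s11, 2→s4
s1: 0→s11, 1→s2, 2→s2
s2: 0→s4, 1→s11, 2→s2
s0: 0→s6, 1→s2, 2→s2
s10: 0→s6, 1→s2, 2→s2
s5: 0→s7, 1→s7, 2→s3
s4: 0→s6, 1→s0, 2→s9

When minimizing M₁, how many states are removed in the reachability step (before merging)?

4

BFS from s2 reaches {s0, s1, s2, s4, s6, s9, s10, s11}; the 4 state(s) s3, s5, s7, s8 are never visited.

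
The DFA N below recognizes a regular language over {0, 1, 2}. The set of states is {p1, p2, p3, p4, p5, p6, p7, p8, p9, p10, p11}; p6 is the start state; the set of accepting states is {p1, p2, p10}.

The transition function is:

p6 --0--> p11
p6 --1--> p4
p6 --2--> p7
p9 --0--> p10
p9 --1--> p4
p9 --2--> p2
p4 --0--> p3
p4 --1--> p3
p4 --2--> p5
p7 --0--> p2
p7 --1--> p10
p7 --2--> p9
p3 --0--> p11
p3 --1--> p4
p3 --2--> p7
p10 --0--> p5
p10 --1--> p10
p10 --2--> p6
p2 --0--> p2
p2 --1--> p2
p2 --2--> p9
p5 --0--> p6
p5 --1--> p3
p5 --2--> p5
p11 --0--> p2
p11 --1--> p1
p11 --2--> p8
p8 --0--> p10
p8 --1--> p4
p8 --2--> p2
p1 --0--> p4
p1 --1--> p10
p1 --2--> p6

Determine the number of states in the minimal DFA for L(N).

6

Start with accepting vs non-accepting: {p1,p2,p10} | {p3,p4,p5,p6,p7,p8,p9,p11}.
Split {p1,p2,p10} by δ(·,0) → {p1,p10} and {p2}.
On input 0, block {p3,p4,p5,p6,p7,p8,p9,p11} splits into {p3,p4,p5,p6} and {p7,p11} and {p8,p9}.
Split {p3,p4,p5,p6} by δ(·,0) → {p3,p6} and {p4,p5}.
The partition is now stable with 6 blocks: {p1,p10} | {p3,p6} | {p2} | {p7,p11} | {p8,p9} | {p4,p5}.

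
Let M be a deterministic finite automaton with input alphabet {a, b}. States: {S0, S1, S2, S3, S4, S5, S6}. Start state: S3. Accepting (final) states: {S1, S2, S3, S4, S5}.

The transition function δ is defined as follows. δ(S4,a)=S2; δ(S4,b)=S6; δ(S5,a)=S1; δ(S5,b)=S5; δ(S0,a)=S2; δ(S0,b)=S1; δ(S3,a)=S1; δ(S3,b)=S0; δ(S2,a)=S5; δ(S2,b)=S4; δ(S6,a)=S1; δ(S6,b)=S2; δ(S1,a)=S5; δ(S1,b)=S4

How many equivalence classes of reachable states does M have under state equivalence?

P0 = {S1,S2,S3,S4,S5} | {S0,S6}.
On input b, block {S1,S2,S3,S4,S5} splits into {S1,S2,S5} and {S3,S4}.
Refine {S1,S2,S5} on symbol b: members go to different blocks, giving {S1,S2} and {S5}.
The partition is now stable with 4 blocks: {S1,S2} | {S0,S6} | {S3,S4} | {S5}.

4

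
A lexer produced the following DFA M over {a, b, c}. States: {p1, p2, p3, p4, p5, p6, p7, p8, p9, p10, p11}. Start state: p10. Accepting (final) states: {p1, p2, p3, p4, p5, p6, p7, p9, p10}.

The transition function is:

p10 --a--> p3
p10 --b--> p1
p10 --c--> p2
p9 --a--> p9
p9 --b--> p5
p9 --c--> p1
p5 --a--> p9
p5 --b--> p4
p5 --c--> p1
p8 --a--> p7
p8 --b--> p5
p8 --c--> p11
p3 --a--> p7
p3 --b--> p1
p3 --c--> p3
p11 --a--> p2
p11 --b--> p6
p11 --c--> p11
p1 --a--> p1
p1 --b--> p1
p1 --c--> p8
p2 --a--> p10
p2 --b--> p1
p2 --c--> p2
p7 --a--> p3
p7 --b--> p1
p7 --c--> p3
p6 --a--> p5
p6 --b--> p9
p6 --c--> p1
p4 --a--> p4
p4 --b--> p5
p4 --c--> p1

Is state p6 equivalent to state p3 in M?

No

Every state is reachable, so we keep all 11.
P0 = {p1,p2,p3,p4,p5,p6,p7,p9,p10} | {p8,p11}.
Split {p1,p2,p3,p4,p5,p6,p7,p9,p10} by δ(·,c) → {p2,p3,p4,p5,p6,p7,p9,p10} and {p1}.
Split {p2,p3,p4,p5,p6,p7,p9,p10} by δ(·,b) → {p2,p3,p7,p10} and {p4,p5,p6,p9}.
No further refinement is possible. Final partition (4 blocks): {p2,p3,p7,p10} | {p8,p11} | {p1} | {p4,p5,p6,p9}.
p6 and p3 end up in different blocks, so they are distinguishable. For instance, the string 'bc' is accepted from only p6.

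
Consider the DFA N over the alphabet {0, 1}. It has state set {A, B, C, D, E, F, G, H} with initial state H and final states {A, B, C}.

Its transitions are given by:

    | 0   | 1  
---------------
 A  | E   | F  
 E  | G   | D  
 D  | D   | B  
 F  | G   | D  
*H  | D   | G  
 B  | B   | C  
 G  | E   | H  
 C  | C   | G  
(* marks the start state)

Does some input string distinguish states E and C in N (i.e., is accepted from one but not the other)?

Reachable states from the start: {B,C,D,E,G,H}. Unreachable: {A,F} — drop them.
Start with accepting vs non-accepting: {B,C} | {D,E,G,H}.
Refine {B,C} on symbol 1: members go to different blocks, giving {B} and {C}.
Split {D,E,G,H} by δ(·,1) → {E,G,H} and {D}.
Refine {E,G,H} on symbol 0: members go to different blocks, giving {E,G} and {H}.
Refine {E,G} on symbol 1: members go to different blocks, giving {E} and {G}.
Stable partition: {B} | {E} | {C} | {D} | {H} | {G} — 6 equivalence classes.
E and C end up in different blocks, so they are distinguishable. For instance, the string 'ε' is accepted from only C.

Yes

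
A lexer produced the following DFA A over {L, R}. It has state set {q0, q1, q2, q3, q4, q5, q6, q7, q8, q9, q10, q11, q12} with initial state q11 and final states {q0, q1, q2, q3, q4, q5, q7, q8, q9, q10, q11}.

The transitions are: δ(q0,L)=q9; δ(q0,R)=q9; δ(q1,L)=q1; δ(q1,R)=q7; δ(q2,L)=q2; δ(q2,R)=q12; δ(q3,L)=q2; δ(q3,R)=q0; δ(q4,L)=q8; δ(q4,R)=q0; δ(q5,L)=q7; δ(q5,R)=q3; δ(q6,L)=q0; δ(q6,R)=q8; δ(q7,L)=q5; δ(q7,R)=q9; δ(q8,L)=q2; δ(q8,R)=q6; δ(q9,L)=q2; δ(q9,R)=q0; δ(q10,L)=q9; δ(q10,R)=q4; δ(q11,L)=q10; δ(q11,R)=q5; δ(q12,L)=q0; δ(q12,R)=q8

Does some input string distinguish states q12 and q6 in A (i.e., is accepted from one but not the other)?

First remove the unreachable states {q1}; 12 states remain.
Initial partition by acceptance: {q0,q2,q3,q4,q5,q7,q8,q9,q10,q11} | {q6,q12}.
Split {q0,q2,q3,q4,q5,q7,q8,q9,q10,q11} by δ(·,R) → {q0,q3,q4,q5,q7,q9,q10,q11} and {q2,q8}.
On input L, block {q0,q3,q4,q5,q7,q9,q10,q11} splits into {q0,q5,q7,q10,q11} and {q3,q4,q9}.
Split {q0,q5,q7,q10,q11} by δ(·,L) → {q5,q7,q11} and {q0,q10}.
On input L, block {q5,q7,q11} splits into {q5,q7} and {q11}.
The partition is now stable with 6 blocks: {q5,q7} | {q6,q12} | {q2,q8} | {q3,q4,q9} | {q0,q10} | {q11}.
q12 and q6 lie in the same block of the stable partition, so they are equivalent — no string distinguishes them.

No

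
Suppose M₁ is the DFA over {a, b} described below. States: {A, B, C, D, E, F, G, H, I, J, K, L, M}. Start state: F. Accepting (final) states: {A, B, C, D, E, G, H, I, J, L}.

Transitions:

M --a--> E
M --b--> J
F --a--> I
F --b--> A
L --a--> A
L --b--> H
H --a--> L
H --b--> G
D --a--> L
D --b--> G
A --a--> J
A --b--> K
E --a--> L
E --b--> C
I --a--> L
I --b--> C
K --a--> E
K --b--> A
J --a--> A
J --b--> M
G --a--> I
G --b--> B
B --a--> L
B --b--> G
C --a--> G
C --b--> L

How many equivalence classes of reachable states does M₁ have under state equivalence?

States {D} cannot be reached from the start state, so discard them.
Initial partition by acceptance: {A,B,C,E,G,H,I,J,L} | {F,K,M}.
Split {A,B,C,E,G,H,I,J,L} by δ(·,b) → {B,C,E,G,H,I,L} and {A,J}.
Split {B,C,E,G,H,I,L} by δ(·,a) → {B,C,E,G,H,I} and {L}.
Split {B,C,E,G,H,I} by δ(·,a) → {B,E,H,I} and {C,G}.
Split {C,G} by δ(·,a) → {C} and {G}.
On input b, block {B,E,H,I} splits into {B,H} and {E,I}.
The partition is now stable with 7 blocks: {B,H} | {F,K,M} | {A,J} | {L} | {C} | {G} | {E,I}.

7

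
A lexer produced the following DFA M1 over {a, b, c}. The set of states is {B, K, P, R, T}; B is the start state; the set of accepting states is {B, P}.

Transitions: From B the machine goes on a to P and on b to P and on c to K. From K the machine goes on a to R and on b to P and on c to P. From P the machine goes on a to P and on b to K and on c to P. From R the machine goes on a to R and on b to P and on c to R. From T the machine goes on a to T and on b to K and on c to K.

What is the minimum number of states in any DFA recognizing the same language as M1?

4

First remove the unreachable states {T}; 4 states remain.
Initial partition by acceptance: {B,P} | {K,R}.
Split {B,P} by δ(·,b) → {B} and {P}.
Split {K,R} by δ(·,c) → {K} and {R}.
No further refinement is possible. Final partition (4 blocks): {B} | {K} | {P} | {R}.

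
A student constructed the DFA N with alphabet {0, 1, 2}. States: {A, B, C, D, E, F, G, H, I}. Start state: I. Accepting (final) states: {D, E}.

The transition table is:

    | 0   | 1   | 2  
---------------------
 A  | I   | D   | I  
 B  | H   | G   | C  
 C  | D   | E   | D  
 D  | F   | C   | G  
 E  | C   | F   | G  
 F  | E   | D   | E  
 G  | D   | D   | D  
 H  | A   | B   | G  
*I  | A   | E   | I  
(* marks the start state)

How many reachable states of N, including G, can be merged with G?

Reachable states from the start: {A,C,D,E,F,G,I}. Unreachable: {B,H} — drop them.
Start with accepting vs non-accepting: {D,E} | {A,C,F,G,I}.
Split {A,C,F,G,I} by δ(·,0) → {C,F,G} and {A,I}.
Stable partition: {D,E} | {C,F,G} | {A,I} — 3 equivalence classes.
The equivalence class containing G is {C,F,G}, of size 3.

3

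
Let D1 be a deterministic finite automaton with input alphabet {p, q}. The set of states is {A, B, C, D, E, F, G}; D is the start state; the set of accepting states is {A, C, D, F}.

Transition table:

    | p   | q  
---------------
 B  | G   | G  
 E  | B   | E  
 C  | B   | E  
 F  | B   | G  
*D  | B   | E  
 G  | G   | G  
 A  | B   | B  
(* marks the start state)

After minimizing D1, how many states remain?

Reachable states from the start: {B,D,E,G}. Unreachable: {A,C,F} — drop them.
Start with accepting vs non-accepting: {D} | {B,E,G}.
The partition is now stable with 2 blocks: {D} | {B,E,G}.

2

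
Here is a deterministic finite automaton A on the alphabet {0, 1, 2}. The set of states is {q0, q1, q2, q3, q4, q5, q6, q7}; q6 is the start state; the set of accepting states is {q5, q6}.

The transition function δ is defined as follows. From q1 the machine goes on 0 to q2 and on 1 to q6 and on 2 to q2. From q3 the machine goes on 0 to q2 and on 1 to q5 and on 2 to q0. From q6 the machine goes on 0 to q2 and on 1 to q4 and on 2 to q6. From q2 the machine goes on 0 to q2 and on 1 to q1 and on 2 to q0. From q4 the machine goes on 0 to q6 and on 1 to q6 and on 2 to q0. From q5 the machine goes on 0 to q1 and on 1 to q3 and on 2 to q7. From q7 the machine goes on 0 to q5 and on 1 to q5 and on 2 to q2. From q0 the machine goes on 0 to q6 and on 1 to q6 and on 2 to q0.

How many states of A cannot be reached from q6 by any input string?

BFS from q6 reaches {q0, q1, q2, q4, q6}; the 3 state(s) q3, q5, q7 are never visited.

3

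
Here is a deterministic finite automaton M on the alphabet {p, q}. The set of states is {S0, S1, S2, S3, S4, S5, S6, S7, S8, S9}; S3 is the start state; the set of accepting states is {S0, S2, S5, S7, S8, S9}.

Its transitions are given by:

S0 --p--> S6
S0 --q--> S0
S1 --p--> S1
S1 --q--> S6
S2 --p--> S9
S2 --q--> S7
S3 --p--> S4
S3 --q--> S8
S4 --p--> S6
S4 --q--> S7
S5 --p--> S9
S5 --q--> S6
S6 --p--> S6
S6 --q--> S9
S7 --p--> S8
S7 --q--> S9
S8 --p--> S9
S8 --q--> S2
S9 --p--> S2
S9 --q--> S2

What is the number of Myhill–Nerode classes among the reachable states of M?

First remove the unreachable states {S0,S1,S5}; 7 states remain.
Initial partition by acceptance: {S2,S7,S8,S9} | {S3,S4,S6}.
Stable partition: {S2,S7,S8,S9} | {S3,S4,S6} — 2 equivalence classes.

2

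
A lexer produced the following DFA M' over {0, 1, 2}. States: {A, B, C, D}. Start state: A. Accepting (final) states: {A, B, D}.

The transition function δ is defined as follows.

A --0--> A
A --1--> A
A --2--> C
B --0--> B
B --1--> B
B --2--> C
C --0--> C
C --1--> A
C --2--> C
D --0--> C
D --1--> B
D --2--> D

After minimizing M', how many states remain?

2

Reachable states from the start: {A,C}. Unreachable: {B,D} — drop them.
Initial partition by acceptance: {A} | {C}.
Stable partition: {A} | {C} — 2 equivalence classes.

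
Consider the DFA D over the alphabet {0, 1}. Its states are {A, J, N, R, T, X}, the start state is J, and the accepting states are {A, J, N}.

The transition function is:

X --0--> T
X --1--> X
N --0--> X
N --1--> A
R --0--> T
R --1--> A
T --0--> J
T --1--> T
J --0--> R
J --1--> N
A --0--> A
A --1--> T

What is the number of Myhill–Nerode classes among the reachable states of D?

6

All states are reachable from the start state.
P0 = {A,J,N} | {R,T,X}.
Refine {A,J,N} on symbol 0: members go to different blocks, giving {J,N} and {A}.
Refine {J,N} on symbol 1: members go to different blocks, giving {J} and {N}.
Split {R,T,X} by δ(·,0) → {R,X} and {T}.
Split {R,X} by δ(·,1) → {X} and {R}.
Stable partition: {J} | {X} | {A} | {N} | {T} | {R} — 6 equivalence classes.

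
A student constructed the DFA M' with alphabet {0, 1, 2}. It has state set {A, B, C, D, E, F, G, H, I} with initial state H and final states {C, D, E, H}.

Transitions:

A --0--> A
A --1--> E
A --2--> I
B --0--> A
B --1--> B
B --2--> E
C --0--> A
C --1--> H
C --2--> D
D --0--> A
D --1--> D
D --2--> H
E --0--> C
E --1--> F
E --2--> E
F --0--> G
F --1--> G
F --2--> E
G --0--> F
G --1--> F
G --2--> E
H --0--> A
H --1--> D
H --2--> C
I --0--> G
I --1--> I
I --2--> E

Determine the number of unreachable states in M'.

1

Starting at H and following transitions, the reachable set is {A, C, D, E, F, G, H, I}. That leaves B unreachable — 1 in total.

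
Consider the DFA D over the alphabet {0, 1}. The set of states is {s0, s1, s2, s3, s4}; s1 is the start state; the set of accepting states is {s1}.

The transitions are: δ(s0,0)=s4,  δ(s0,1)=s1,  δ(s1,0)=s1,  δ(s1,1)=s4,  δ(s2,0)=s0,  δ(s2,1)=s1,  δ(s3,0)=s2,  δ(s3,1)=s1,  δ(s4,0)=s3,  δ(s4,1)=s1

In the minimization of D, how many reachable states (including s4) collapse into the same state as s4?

Initial partition by acceptance: {s1} | {s0,s2,s3,s4}.
The partition is now stable with 2 blocks: {s1} | {s0,s2,s3,s4}.
State s4 belongs to the block {s0,s2,s3,s4}, which has 4 states.

4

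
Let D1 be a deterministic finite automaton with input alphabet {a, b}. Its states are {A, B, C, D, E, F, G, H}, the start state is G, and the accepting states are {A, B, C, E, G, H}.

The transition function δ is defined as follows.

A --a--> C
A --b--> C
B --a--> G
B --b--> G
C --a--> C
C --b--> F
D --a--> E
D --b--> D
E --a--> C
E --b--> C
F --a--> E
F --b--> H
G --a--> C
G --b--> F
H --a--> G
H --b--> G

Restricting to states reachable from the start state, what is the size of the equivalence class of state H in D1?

States {A,B,D} cannot be reached from the start state, so discard them.
P0 = {C,E,G,H} | {F}.
Split {C,E,G,H} by δ(·,b) → {C,G} and {E,H}.
The partition is now stable with 3 blocks: {C,G} | {F} | {E,H}.
The equivalence class containing H is {E,H}, of size 2.

2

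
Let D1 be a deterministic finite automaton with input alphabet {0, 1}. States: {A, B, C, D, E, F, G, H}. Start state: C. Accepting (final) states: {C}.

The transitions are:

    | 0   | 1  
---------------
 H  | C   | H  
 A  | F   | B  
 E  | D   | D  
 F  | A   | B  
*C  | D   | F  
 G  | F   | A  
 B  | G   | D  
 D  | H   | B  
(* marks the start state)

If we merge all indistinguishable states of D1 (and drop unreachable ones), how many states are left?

States {E} cannot be reached from the start state, so discard them.
Start with accepting vs non-accepting: {C} | {A,B,D,F,G,H}.
Refine {A,B,D,F,G,H} on symbol 0: members go to different blocks, giving {A,B,D,F,G} and {H}.
Refine {A,B,D,F,G} on symbol 0: members go to different blocks, giving {A,B,F,G} and {D}.
On input 1, block {A,B,F,G} splits into {A,F,G} and {B}.
On input 1, block {A,F,G} splits into {A,F} and {G}.
The partition is now stable with 6 blocks: {C} | {A,F} | {H} | {D} | {B} | {G}.

6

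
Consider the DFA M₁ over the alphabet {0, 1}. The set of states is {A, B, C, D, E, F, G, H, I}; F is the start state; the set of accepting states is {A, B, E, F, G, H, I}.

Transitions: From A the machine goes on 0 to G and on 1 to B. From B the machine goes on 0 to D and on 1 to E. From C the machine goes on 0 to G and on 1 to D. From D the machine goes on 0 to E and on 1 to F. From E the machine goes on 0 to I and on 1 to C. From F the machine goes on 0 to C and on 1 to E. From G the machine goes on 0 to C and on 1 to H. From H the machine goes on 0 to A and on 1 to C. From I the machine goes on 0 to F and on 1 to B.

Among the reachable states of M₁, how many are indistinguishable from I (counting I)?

Every state is reachable, so we keep all 9.
Start with accepting vs non-accepting: {A,B,E,F,G,H,I} | {C,D}.
On input 0, block {A,B,E,F,G,H,I} splits into {A,E,H,I} and {B,F,G}.
On input 0, block {A,E,H,I} splits into {A,I} and {E,H}.
Refine {C,D} on symbol 0: members go to different blocks, giving {C} and {D}.
Split {B,F,G} by δ(·,0) → {F,G} and {B}.
No further refinement is possible. Final partition (6 blocks): {A,I} | {C} | {F,G} | {E,H} | {D} | {B}.
State I belongs to the block {A,I}, which has 2 states.

2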